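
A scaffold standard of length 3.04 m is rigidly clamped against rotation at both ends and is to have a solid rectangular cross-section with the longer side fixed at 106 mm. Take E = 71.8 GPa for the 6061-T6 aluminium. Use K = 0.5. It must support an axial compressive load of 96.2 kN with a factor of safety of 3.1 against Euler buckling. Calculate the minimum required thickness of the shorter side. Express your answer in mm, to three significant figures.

Required P_cr = n·P = 3.1 × 96.2 = 298.2 kN
L_e = K·L = 0.5 × 3.04 = 1.520 m
Required I = P_cr·L_e²/(π²E) = 2.982×10^5 × 1.520² / (π² × 7.18×10^10) = 9.723×10^-7 m⁴
I_req = 9.723×10^5 mm⁴
Rectangle, weak axis: I_min = h·b³/12 with h = 106 mm fixed  ⇒  b = (12I/h)^(1/3) = 47.9 mm

b ≈ 47.9 mm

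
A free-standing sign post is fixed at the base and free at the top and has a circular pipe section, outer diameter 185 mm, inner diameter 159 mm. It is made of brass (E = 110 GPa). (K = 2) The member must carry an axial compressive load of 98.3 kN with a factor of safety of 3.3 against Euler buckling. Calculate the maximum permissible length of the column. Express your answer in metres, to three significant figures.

L_max ≈ 4.68 m

d_o = 185 mm, d_i = 159 mm
I = π(d_o⁴ − d_i⁴)/64 = π(185⁴ − 159.0⁴)/64 = 2.613×10^7 mm⁴
I = 2.613×10^-5 m⁴
Required critical load P_cr = n·P = 3.3 × 98.3 = 324.4 kN = 3.244×10^5 N
From P_cr = π²EI/(K·L)²:  L = (1/K)·√(π²EI/P_cr) = (1/2)·√(π²×1.10×10^11×2.613×10^-5/3.244×10^5)
L = 4.68 m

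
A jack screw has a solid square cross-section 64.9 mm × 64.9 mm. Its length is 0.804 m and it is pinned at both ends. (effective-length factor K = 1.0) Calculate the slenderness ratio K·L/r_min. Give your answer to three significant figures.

For a square r = a/√12 = 64.9/√12 = 18.74 mm
L_e = K·L = 1 × 0.804 m = 0.8040 m = 804.00 mm
λ = L_e / r_min = 804.00 / 18.74 = 42.9

λ ≈ 42.9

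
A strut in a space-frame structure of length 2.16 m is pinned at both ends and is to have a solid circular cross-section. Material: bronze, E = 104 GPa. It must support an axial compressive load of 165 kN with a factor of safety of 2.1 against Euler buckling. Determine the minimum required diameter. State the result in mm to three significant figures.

d ≈ 75.3 mm

Required P_cr = n·P = 2.1 × 165 = 346.5 kN
L_e = K·L = 1 × 2.16 = 2.160 m
Required I = P_cr·L_e²/(π²E) = 3.465×10^5 × 2.160² / (π² × 1.04×10^11) = 1.575×10^-6 m⁴
I_req = 1.575×10^6 mm⁴
Solid circle: I = πd⁴/64  ⇒  d = (64I/π)^(1/4) = (64×1.575×10^6/π)^(1/4) = 75.3 mm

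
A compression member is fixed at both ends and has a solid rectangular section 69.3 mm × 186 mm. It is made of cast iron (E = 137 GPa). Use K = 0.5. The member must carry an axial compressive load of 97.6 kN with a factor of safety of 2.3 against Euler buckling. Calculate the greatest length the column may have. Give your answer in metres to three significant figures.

Buckling occurs about the weak axis: I_min = h·b³/12 with b = 69.3 mm (the shorter side).
I_min = 186×69.3³/12 = 5.159×10^6 mm⁴
I = 5.159×10^-6 m⁴
Required critical load P_cr = n·P = 2.3 × 97.6 = 224.5 kN = 2.245×10^5 N
From P_cr = π²EI/(K·L)²:  L = (1/K)·√(π²EI/P_cr) = (1/0.5)·√(π²×1.37×10^11×5.159×10^-6/2.245×10^5)
L = 11.1 m

L_max ≈ 11.1 m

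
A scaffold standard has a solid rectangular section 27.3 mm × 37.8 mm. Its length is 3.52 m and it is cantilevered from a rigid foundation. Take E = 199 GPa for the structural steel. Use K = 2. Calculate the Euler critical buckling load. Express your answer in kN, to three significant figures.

P_cr ≈ 2.54 kN

Buckling occurs about the weak axis: I_min = h·b³/12 with b = 27.3 mm (the shorter side).
I_min = 37.8×27.3³/12 = 6.409×10^4 mm⁴
I = 6.409×10^4 mm⁴ = 6.409×10^-8 m⁴
Effective length L_e = K·L = 2 × 3.52 = 7.040 m
P_cr = π²EI / L_e² = π² × 199×10⁹ × 6.409×10^-8 / 7.040² = 2.540×10^3 N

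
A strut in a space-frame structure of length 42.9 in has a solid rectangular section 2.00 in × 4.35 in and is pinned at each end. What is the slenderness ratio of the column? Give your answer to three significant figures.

For a rectangle r_min = b/√12 = 2.00/√12 = 0.5774 in
L_e = K·L = 1 × 42.9 = 42.90 in
λ = L_e / r_min = 42.900 / 0.5774 = 74.3

λ ≈ 74.3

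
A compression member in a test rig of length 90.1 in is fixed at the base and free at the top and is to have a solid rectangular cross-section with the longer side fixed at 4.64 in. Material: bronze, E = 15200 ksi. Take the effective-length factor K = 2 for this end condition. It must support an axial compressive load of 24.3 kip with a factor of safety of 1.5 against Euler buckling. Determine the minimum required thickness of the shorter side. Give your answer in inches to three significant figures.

Required P_cr = n·P = 1.5 × 24.3 = 36.45 kip
L_e = K·L = 2 × 90.1 = 180.2 in
Required I = P_cr·L_e²/(π²E) = 3.645×10^4 × 180.2² / (π² × 1.52×10^7) = 7.890 in⁴
Rectangle, weak axis: I_min = h·b³/12 with h = 4.64 in fixed  ⇒  b = (12I/h)^(1/3) = 2.73 in

b ≈ 2.73 in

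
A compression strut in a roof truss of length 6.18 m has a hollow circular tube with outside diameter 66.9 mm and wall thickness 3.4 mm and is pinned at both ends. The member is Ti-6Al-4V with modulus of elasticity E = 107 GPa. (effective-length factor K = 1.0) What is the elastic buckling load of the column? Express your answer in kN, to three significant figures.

Inner diameter d_i = 66.9 − 2×3.4 = 60.10 mm
I = π(d_o⁴ − d_i⁴)/64 = π(66.9⁴ − 60.10⁴)/64 = 3.428×10^5 mm⁴
I = 3.428×10^5 mm⁴ = 3.428×10^-7 m⁴
Effective length L_e = K·L = 1 × 6.18 = 6.180 m
P_cr = π²EI / L_e² = π² × 107×10⁹ × 3.428×10^-7 / 6.180² = 9.480×10^3 N

P_cr ≈ 9.48 kN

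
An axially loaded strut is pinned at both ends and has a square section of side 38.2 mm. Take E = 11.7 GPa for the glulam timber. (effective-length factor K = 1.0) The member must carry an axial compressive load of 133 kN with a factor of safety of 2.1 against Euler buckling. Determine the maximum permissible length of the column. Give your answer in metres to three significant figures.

I = a⁴/12 = 38.2⁴/12 = 1.774×10^5 mm⁴
I = 1.774×10^-7 m⁴
Required critical load P_cr = n·P = 2.1 × 133 = 279.3 kN = 2.793×10^5 N
From P_cr = π²EI/(K·L)²:  L = (1/K)·√(π²EI/P_cr) = (1/1)·√(π²×1.17×10^10×1.774×10^-7/2.793×10^5)
L = 0.271 m

L_max ≈ 0.271 m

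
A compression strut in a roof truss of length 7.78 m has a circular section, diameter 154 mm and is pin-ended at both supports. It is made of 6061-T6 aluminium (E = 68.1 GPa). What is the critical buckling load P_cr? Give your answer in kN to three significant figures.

P_cr ≈ 307 kN

I = πd⁴/64 = π×154⁴/64 = 2.761×10^7 mm⁴
I = 2.761×10^7 mm⁴ = 2.761×10^-5 m⁴
Effective length L_e = K·L = 1 × 7.78 = 7.780 m
P_cr = π²EI / L_e² = π² × 68.1×10⁹ × 2.761×10^-5 / 7.780² = 3.066×10^5 N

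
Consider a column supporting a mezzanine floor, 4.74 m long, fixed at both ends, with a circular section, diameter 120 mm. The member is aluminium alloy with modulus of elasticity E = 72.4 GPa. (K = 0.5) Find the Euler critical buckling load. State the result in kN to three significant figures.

P_cr ≈ 1290 kN

I = πd⁴/64 = π×120⁴/64 = 1.018×10^7 mm⁴
I = 1.018×10^7 mm⁴ = 1.018×10^-5 m⁴
Effective length L_e = K·L = 0.5 × 4.74 = 2.370 m
P_cr = π²EI / L_e² = π² × 72.4×10⁹ × 1.018×10^-5 / 2.370² = 1.295×10^6 N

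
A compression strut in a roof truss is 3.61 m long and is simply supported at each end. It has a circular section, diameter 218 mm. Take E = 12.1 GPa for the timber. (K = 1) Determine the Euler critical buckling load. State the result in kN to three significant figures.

P_cr ≈ 1020 kN

I = πd⁴/64 = π×218⁴/64 = 1.109×10^8 mm⁴
I = 1.109×10^8 mm⁴ = 1.109×10^-4 m⁴
Effective length L_e = K·L = 1 × 3.61 = 3.610 m
P_cr = π²EI / L_e² = π² × 12.1×10⁹ × 1.109×10^-4 / 3.610² = 1.016×10^6 N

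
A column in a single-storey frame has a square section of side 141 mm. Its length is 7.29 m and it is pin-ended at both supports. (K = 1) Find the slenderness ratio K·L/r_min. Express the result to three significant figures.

I = a⁴/12 = 141⁴/12 = 3.294×10^7 mm⁴
A = 1.988×10^4 mm²;  r_min = √(I/A) = √(3.294×10^7/1.988×10^4) = 40.70 mm
L_e = K·L = 1 × 7.29 m = 7.290 m = 7290.0 mm
λ = L_e / r_min = 7290.0 / 40.70 = 179

λ ≈ 179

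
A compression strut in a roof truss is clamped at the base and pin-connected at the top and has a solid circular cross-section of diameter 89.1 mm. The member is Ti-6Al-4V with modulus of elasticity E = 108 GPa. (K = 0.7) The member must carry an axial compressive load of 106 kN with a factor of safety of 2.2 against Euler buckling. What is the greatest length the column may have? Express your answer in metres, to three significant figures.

L_max ≈ 5.37 m

I = πd⁴/64 = π×89.1⁴/64 = 3.094×10^6 mm⁴
I = 3.094×10^-6 m⁴
Required critical load P_cr = n·P = 2.2 × 106 = 233.2 kN = 2.332×10^5 N
From P_cr = π²EI/(K·L)²:  L = (1/K)·√(π²EI/P_cr) = (1/0.7)·√(π²×1.08×10^11×3.094×10^-6/2.332×10^5)
L = 5.37 m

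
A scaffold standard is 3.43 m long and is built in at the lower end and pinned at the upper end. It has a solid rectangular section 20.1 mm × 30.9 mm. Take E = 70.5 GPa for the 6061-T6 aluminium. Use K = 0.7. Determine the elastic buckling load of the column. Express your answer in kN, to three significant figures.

Buckling occurs about the weak axis: I_min = h·b³/12 with b = 20.1 mm (the shorter side).
I_min = 30.9×20.1³/12 = 2.091×10^4 mm⁴
I = 2.091×10^4 mm⁴ = 2.091×10^-8 m⁴
Effective length L_e = K·L = 0.7 × 3.43 = 2.401 m
P_cr = π²EI / L_e² = π² × 70.5×10⁹ × 2.091×10^-8 / 2.401² = 2.524×10^3 N

P_cr ≈ 2.52 kN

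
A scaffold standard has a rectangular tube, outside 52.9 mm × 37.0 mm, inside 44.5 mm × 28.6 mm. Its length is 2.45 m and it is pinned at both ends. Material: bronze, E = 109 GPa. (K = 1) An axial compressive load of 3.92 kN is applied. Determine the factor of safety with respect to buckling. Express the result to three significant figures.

Weak-axis I_min = (h_o·b_o³ − h_i·b_i³)/12 with b_o = 37.0, b_i = 28.60 mm (shorter outer/inner sides).
I_min = (52.9×37.0³ − 44.50×28.60³)/12 = 1.365×10^5 mm⁴
I = 1.365×10^5 mm⁴ = 1.365×10^-7 m⁴
Effective length L_e = K·L = 1 × 2.45 = 2.450 m
P_cr = π²EI / L_e² = π² × 109×10⁹ × 1.365×10^-7 / 2.450² = 2.447×10^4 N
Factor of safety n = P_cr / P = 24.472 / 3.92 = 6.24

n ≈ 6.24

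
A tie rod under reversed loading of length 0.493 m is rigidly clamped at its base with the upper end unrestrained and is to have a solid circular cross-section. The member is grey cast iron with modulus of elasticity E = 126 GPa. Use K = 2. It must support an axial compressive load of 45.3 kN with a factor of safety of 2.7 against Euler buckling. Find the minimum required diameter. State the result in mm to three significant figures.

d ≈ 37.4 mm

Required P_cr = n·P = 2.7 × 45.3 = 122.3 kN
L_e = K·L = 2 × 0.493 = 0.9860 m
Required I = P_cr·L_e²/(π²E) = 1.223×10^5 × 0.9860² / (π² × 1.26×10^11) = 9.562×10^-8 m⁴
I_req = 9.562×10^4 mm⁴
Solid circle: I = πd⁴/64  ⇒  d = (64I/π)^(1/4) = (64×9.562×10^4/π)^(1/4) = 37.4 mm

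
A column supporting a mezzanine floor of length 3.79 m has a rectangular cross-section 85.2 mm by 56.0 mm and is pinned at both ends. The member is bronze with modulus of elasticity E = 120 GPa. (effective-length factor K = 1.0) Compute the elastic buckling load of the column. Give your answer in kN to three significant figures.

Buckling occurs about the weak axis: I_min = h·b³/12 with b = 56.0 mm (the shorter side).
I_min = 85.2×56.0³/12 = 1.247×10^6 mm⁴
I = 1.247×10^6 mm⁴ = 1.247×10^-6 m⁴
Effective length L_e = K·L = 1 × 3.79 = 3.790 m
P_cr = π²EI / L_e² = π² × 120×10⁹ × 1.247×10^-6 / 3.790² = 1.028×10^5 N

P_cr ≈ 103 kN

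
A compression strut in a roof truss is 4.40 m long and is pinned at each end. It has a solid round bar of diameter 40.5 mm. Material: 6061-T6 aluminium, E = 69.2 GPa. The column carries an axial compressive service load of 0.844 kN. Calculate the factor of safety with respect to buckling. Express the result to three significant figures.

I = πd⁴/64 = π×40.5⁴/64 = 1.321×10^5 mm⁴
I = 1.321×10^5 mm⁴ = 1.321×10^-7 m⁴
Effective length L_e = K·L = 1 × 4.40 = 4.400 m
P_cr = π²EI / L_e² = π² × 69.2×10⁹ × 1.321×10^-7 / 4.400² = 4.659×10^3 N
Factor of safety n = P_cr / P = 4.6590 / 0.844 = 5.52

n ≈ 5.52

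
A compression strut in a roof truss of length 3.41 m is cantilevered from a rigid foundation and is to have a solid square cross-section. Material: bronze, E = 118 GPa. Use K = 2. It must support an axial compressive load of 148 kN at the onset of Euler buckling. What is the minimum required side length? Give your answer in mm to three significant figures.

a ≈ 91.8 mm

L_e = K·L = 2 × 3.41 = 6.820 m
Required I = P_cr·L_e²/(π²E) = 1.480×10^5 × 6.820² / (π² × 1.18×10^11) = 5.911×10^-6 m⁴
I_req = 5.911×10^6 mm⁴
Solid square: I = a⁴/12  ⇒  a = (12I)^(1/4) = (12×5.911×10^6)^(1/4) = 91.8 mm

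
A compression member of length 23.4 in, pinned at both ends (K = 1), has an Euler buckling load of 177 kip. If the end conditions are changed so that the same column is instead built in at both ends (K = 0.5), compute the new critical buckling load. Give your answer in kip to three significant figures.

P_cr ∝ 1/K², so P_cr,new = P_cr,old × (K_old/K_new)² = 177 × (1/0.5)²
= 177 × 4.000 = 708 kip

P_cr ≈ 708 kip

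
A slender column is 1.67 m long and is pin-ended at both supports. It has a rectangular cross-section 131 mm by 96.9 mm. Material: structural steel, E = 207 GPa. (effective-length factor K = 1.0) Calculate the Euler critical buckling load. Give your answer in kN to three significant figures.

P_cr ≈ 7280 kN

Buckling occurs about the weak axis: I_min = h·b³/12 with b = 96.9 mm (the shorter side).
I_min = 131×96.9³/12 = 9.933×10^6 mm⁴
I = 9.933×10^6 mm⁴ = 9.933×10^-6 m⁴
Effective length L_e = K·L = 1 × 1.67 = 1.670 m
P_cr = π²EI / L_e² = π² × 207×10⁹ × 9.933×10^-6 / 1.670² = 7.276×10^6 N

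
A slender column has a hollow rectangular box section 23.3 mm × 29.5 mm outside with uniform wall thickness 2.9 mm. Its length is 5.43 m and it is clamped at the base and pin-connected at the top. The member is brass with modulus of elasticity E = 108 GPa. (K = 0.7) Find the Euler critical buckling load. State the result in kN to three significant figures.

Inner dimensions: h_i = 29.5 − 2×2.9 = 23.70 mm, b_i = 23.3 − 2×2.9 = 17.50 mm
Weak-axis I_min = (h_o·b_o³ − h_i·b_i³)/12 with b_o = 23.3, b_i = 17.50 mm (shorter outer/inner sides).
I_min = (29.5×23.3³ − 23.70×17.50³)/12 = 2.051×10^4 mm⁴
I = 2.051×10^4 mm⁴ = 2.051×10^-8 m⁴
Effective length L_e = K·L = 0.7 × 5.43 = 3.801 m
P_cr = π²EI / L_e² = π² × 108×10⁹ × 2.051×10^-8 / 3.801² = 1.513×10^3 N

P_cr ≈ 1.51 kN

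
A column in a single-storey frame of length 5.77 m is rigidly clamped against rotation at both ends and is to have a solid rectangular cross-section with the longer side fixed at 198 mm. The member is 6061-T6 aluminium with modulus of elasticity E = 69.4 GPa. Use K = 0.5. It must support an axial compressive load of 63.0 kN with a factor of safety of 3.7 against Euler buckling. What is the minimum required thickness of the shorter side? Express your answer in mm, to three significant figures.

Required P_cr = n·P = 3.7 × 63.0 = 233.1 kN
L_e = K·L = 0.5 × 5.77 = 2.885 m
Required I = P_cr·L_e²/(π²E) = 2.331×10^5 × 2.885² / (π² × 6.94×10^10) = 2.833×10^-6 m⁴
I_req = 2.833×10^6 mm⁴
Rectangle, weak axis: I_min = h·b³/12 with h = 198 mm fixed  ⇒  b = (12I/h)^(1/3) = 55.6 mm

b ≈ 55.6 mm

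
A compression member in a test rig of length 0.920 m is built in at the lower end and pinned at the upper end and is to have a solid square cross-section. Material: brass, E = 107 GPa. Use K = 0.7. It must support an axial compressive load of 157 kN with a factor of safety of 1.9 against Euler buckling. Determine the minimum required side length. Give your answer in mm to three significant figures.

Required P_cr = n·P = 1.9 × 157 = 298.3 kN
L_e = K·L = 0.7 × 0.920 = 0.6440 m
Required I = P_cr·L_e²/(π²E) = 2.983×10^5 × 0.6440² / (π² × 1.07×10^11) = 1.171×10^-7 m⁴
I_req = 1.171×10^5 mm⁴
Solid square: I = a⁴/12  ⇒  a = (12I)^(1/4) = (12×1.171×10^5)^(1/4) = 34.4 mm

a ≈ 34.4 mm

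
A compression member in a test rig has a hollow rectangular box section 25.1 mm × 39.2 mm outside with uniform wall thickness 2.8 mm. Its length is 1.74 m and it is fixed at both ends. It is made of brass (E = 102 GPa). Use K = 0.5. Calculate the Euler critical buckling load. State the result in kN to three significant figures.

P_cr ≈ 41.1 kN

Inner dimensions: h_i = 39.2 − 2×2.8 = 33.60 mm, b_i = 25.1 − 2×2.8 = 19.50 mm
Weak-axis I_min = (h_o·b_o³ − h_i·b_i³)/12 with b_o = 25.1, b_i = 19.50 mm (shorter outer/inner sides).
I_min = (39.2×25.1³ − 33.60×19.50³)/12 = 3.089×10^4 mm⁴
I = 3.089×10^4 mm⁴ = 3.089×10^-8 m⁴
Effective length L_e = K·L = 0.5 × 1.74 = 0.8700 m
P_cr = π²EI / L_e² = π² × 102×10⁹ × 3.089×10^-8 / 0.8700² = 4.109×10^4 N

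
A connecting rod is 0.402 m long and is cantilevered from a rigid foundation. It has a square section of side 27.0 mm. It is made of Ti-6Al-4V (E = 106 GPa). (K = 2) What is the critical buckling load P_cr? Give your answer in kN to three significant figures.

P_cr ≈ 71.7 kN

I = a⁴/12 = 27.0⁴/12 = 4.429×10^4 mm⁴
I = 4.429×10^4 mm⁴ = 4.429×10^-8 m⁴
Effective length L_e = K·L = 2 × 0.402 = 0.8040 m
P_cr = π²EI / L_e² = π² × 106×10⁹ × 4.429×10^-8 / 0.8040² = 7.167×10^4 N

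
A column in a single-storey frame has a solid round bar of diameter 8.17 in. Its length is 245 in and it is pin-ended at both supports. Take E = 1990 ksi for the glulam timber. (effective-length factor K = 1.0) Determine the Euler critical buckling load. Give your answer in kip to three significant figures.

P_cr ≈ 71.6 kip

I = πd⁴/64 = π×8.17⁴/64 = 218.7 in⁴
Effective length L_e = K·L = 1 × 245 = 245.0 in
P_cr = π²EI / L_e² = π² × 1990×10³ × 218.7 / 245.0² = 7.156×10^4 lb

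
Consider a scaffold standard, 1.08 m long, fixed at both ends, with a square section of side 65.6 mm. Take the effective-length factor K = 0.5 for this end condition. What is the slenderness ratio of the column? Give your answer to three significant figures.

I = a⁴/12 = 65.6⁴/12 = 1.543×10^6 mm⁴
A = 4.303×10^3 mm²;  r_min = √(I/A) = √(1.543×10^6/4.303×10^3) = 18.94 mm
L_e = K·L = 0.5 × 1.08 m = 0.5400 m = 540.00 mm
λ = L_e / r_min = 540.00 / 18.94 = 28.5

λ ≈ 28.5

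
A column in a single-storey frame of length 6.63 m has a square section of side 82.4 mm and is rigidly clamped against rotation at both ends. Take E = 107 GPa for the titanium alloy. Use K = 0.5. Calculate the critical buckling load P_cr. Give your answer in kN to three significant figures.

P_cr ≈ 369 kN

I = a⁴/12 = 82.4⁴/12 = 3.842×10^6 mm⁴
I = 3.842×10^6 mm⁴ = 3.842×10^-6 m⁴
Effective length L_e = K·L = 0.5 × 6.63 = 3.315 m
P_cr = π²EI / L_e² = π² × 107×10⁹ × 3.842×10^-6 / 3.315² = 3.692×10^5 N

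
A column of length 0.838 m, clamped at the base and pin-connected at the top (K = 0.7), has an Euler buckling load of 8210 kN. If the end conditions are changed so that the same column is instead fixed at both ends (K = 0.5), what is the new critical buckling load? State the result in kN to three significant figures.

P_cr ≈ 16100 kN

P_cr ∝ 1/K², so P_cr,new = P_cr,old × (K_old/K_new)² = 8210 × (0.7/0.5)²
= 8210 × 1.960 = 16100 kN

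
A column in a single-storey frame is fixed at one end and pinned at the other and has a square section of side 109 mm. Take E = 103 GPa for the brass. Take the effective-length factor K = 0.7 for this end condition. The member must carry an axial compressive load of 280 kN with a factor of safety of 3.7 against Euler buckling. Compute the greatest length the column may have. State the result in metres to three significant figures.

L_max ≈ 4.85 m

I = a⁴/12 = 109⁴/12 = 1.176×10^7 mm⁴
I = 1.176×10^-5 m⁴
Required critical load P_cr = n·P = 3.7 × 280 = 1036 kN = 1.036×10^6 N
From P_cr = π²EI/(K·L)²:  L = (1/K)·√(π²EI/P_cr) = (1/0.7)·√(π²×1.03×10^11×1.176×10^-5/1.036×10^6)
L = 4.85 m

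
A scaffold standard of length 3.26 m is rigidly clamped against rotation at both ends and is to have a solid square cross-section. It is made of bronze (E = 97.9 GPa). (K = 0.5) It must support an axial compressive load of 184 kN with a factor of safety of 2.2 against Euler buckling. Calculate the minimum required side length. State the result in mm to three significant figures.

Required P_cr = n·P = 2.2 × 184 = 404.8 kN
L_e = K·L = 0.5 × 3.26 = 1.630 m
Required I = P_cr·L_e²/(π²E) = 4.048×10^5 × 1.630² / (π² × 9.79×10^10) = 1.113×10^-6 m⁴
I_req = 1.113×10^6 mm⁴
Solid square: I = a⁴/12  ⇒  a = (12I)^(1/4) = (12×1.113×10^6)^(1/4) = 60.5 mm

a ≈ 60.5 mm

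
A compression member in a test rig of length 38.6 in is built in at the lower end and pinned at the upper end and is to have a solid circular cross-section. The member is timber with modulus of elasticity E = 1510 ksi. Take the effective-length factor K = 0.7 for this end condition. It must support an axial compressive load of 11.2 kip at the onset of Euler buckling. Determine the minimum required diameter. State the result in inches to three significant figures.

L_e = K·L = 0.7 × 38.6 = 27.02 in
Required I = P_cr·L_e²/(π²E) = 1.120×10^4 × 27.02² / (π² × 1.51×10^6) = 0.5487 in⁴
Solid circle: I = πd⁴/64  ⇒  d = (64I/π)^(1/4) = (64×0.5487/π)^(1/4) = 1.83 in

d ≈ 1.83 in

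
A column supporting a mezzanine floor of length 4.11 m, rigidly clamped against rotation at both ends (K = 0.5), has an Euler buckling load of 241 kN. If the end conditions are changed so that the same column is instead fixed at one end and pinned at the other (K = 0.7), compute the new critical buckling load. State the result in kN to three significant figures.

P_cr ∝ 1/K², so P_cr,new = P_cr,old × (K_old/K_new)² = 241 × (0.5/0.7)²
= 241 × 0.5102 = 123 kN

P_cr ≈ 123 kN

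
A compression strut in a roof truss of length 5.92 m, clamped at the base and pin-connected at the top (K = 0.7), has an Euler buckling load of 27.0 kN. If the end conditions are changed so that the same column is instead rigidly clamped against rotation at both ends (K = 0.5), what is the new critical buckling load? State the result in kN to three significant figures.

P_cr ∝ 1/K², so P_cr,new = P_cr,old × (K_old/K_new)² = 27.0 × (0.7/0.5)²
= 27.0 × 1.960 = 52.9 kN

P_cr ≈ 52.9 kN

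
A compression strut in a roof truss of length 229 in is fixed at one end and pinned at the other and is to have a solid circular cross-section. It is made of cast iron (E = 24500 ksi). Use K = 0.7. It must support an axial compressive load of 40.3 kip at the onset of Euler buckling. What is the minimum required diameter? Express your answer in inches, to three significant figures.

L_e = K·L = 0.7 × 229 = 160.3 in
Required I = P_cr·L_e²/(π²E) = 4.030×10^4 × 160.3² / (π² × 2.45×10^7) = 4.283 in⁴
Solid circle: I = πd⁴/64  ⇒  d = (64I/π)^(1/4) = (64×4.283/π)^(1/4) = 3.06 in

d ≈ 3.06 in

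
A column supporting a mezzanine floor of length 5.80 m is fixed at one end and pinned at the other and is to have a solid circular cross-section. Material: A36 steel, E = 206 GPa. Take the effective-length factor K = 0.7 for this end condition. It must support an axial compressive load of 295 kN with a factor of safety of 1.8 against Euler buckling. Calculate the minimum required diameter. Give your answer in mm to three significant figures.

d ≈ 96.8 mm

Required P_cr = n·P = 1.8 × 295 = 531.0 kN
L_e = K·L = 0.7 × 5.80 = 4.060 m
Required I = P_cr·L_e²/(π²E) = 5.310×10^5 × 4.060² / (π² × 2.06×10^11) = 4.305×10^-6 m⁴
I_req = 4.305×10^6 mm⁴
Solid circle: I = πd⁴/64  ⇒  d = (64I/π)^(1/4) = (64×4.305×10^6/π)^(1/4) = 96.8 mm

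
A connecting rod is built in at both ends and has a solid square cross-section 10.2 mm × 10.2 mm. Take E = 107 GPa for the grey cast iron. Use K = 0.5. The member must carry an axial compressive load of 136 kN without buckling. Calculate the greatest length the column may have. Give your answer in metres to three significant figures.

I = a⁴/12 = 10.2⁴/12 = 902.0 mm⁴
I = 9.020×10^-10 m⁴
At the buckling limit P_cr = P = 1.360×10^5 N
From P_cr = π²EI/(K·L)²:  L = (1/K)·√(π²EI/P_cr) = (1/0.5)·√(π²×1.07×10^11×9.020×10^-10/1.360×10^5)
L = 0.167 m

L_max ≈ 0.167 m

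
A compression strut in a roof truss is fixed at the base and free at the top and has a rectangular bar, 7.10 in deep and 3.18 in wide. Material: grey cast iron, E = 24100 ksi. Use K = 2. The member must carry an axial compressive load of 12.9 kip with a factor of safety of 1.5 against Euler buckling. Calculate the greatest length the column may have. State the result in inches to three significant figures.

L_max ≈ 242 in

Buckling occurs about the weak axis: I_min = h·b³/12 with b = 3.18 in (the shorter side).
I_min = 7.10×3.18³/12 = 19.03 in⁴
Required critical load P_cr = n·P = 1.5 × 12.9 = 19.35 kip = 1.935×10^4 lb
From P_cr = π²EI/(K·L)²:  L = (1/K)·√(π²EI/P_cr) = (1/2)·√(π²×2.41×10^7×19.03/1.935×10^4)
L = 242 in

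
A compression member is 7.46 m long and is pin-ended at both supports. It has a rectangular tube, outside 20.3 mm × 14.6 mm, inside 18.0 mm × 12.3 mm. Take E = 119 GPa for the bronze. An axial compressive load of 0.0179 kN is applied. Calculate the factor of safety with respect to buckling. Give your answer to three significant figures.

Weak-axis I_min = (h_o·b_o³ − h_i·b_i³)/12 with b_o = 14.6, b_i = 12.30 mm (shorter outer/inner sides).
I_min = (20.3×14.6³ − 18.00×12.30³)/12 = 2.473×10^3 mm⁴
I = 2.473×10^3 mm⁴ = 2.473×10^-9 m⁴
Effective length L_e = K·L = 1 × 7.46 = 7.460 m
P_cr = π²EI / L_e² = π² × 119×10⁹ × 2.473×10^-9 / 7.460² = 52.20 N
Factor of safety n = P_cr / P = 0.052199 / 0.0179 = 2.92

n ≈ 2.92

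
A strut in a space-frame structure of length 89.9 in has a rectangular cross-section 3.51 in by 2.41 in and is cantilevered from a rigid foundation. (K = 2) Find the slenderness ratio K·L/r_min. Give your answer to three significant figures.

For a rectangle r_min = b/√12 = 2.41/√12 = 0.6957 in
L_e = K·L = 2 × 89.9 = 179.8 in
λ = L_e / r_min = 179.80 / 0.6957 = 258

λ ≈ 258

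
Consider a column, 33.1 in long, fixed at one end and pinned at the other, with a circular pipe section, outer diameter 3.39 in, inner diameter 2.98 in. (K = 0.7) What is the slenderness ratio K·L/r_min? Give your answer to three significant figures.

λ ≈ 20.5

d_o = 3.39 in, d_i = 2.98 in
I = π(d_o⁴ − d_i⁴)/64 = π(3.39⁴ − 2.980⁴)/64 = 2.612 in⁴
A = 2.051 in²;  r_min = √(I/A) = √(2.612/2.051) = 1.128 in
L_e = K·L = 0.7 × 33.1 = 23.17 in
λ = L_e / r_min = 23.170 / 1.128 = 20.5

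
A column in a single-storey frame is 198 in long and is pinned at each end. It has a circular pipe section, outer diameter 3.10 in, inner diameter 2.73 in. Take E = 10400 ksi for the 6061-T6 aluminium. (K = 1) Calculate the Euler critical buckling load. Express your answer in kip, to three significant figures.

d_o = 3.10 in, d_i = 2.73 in
I = π(d_o⁴ − d_i⁴)/64 = π(3.10⁴ − 2.730⁴)/64 = 1.807 in⁴
Effective length L_e = K·L = 1 × 198 = 198.0 in
P_cr = π²EI / L_e² = π² × 10400×10³ × 1.807 / 198.0² = 4.730×10^3 lb

P_cr ≈ 4.73 kip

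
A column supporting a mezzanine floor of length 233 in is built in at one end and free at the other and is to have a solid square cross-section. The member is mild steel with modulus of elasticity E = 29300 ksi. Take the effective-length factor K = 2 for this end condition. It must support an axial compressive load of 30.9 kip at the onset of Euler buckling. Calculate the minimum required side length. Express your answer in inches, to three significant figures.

L_e = K·L = 2 × 233 = 466.0 in
Required I = P_cr·L_e²/(π²E) = 3.090×10^4 × 466.0² / (π² × 2.93×10^7) = 23.20 in⁴
Solid square: I = a⁴/12  ⇒  a = (12I)^(1/4) = (12×23.20)^(1/4) = 4.08 in

a ≈ 4.08 in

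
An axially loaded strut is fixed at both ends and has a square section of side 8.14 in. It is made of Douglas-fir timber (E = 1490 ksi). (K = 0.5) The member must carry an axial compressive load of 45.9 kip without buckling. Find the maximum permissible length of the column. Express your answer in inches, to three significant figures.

I = a⁴/12 = 8.14⁴/12 = 365.9 in⁴
At the buckling limit P_cr = P = 4.590×10^4 lb
From P_cr = π²EI/(K·L)²:  L = (1/K)·√(π²EI/P_cr) = (1/0.5)·√(π²×1.49×10^6×365.9/4.590×10^4)
L = 685 in

L_max ≈ 685 in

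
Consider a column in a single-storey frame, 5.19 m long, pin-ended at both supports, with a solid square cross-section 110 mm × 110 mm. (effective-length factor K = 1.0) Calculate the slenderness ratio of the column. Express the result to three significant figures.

For a square r = a/√12 = 110/√12 = 31.75 mm
L_e = K·L = 1 × 5.19 m = 5.190 m = 5190.0 mm
λ = L_e / r_min = 5190.0 / 31.75 = 163

λ ≈ 163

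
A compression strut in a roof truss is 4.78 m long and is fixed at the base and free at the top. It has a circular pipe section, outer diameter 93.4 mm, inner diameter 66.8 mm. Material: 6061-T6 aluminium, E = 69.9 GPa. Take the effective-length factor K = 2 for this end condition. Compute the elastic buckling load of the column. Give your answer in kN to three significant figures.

d_o = 93.4 mm, d_i = 66.8 mm
I = π(d_o⁴ − d_i⁴)/64 = π(93.4⁴ − 66.80⁴)/64 = 2.758×10^6 mm⁴
I = 2.758×10^6 mm⁴ = 2.758×10^-6 m⁴
Effective length L_e = K·L = 2 × 4.78 = 9.560 m
P_cr = π²EI / L_e² = π² × 69.9×10⁹ × 2.758×10^-6 / 9.560² = 2.082×10^4 N

P_cr ≈ 20.8 kN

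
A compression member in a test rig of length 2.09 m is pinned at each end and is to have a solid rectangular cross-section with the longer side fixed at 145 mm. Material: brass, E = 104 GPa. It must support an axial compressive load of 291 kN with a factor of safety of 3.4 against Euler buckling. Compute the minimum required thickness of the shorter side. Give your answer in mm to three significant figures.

Required P_cr = n·P = 3.4 × 291 = 989.4 kN
L_e = K·L = 1 × 2.09 = 2.090 m
Required I = P_cr·L_e²/(π²E) = 9.894×10^5 × 2.090² / (π² × 1.04×10^11) = 4.210×10^-6 m⁴
I_req = 4.210×10^6 mm⁴
Rectangle, weak axis: I_min = h·b³/12 with h = 145 mm fixed  ⇒  b = (12I/h)^(1/3) = 70.4 mm

b ≈ 70.4 mm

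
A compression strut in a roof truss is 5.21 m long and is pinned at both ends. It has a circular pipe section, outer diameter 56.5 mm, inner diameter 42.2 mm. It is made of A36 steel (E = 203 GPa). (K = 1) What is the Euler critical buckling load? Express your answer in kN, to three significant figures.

P_cr ≈ 25.4 kN

d_o = 56.5 mm, d_i = 42.2 mm
I = π(d_o⁴ − d_i⁴)/64 = π(56.5⁴ − 42.20⁴)/64 = 3.445×10^5 mm⁴
I = 3.445×10^5 mm⁴ = 3.445×10^-7 m⁴
Effective length L_e = K·L = 1 × 5.21 = 5.210 m
P_cr = π²EI / L_e² = π² × 203×10⁹ × 3.445×10^-7 / 5.210² = 2.543×10^4 N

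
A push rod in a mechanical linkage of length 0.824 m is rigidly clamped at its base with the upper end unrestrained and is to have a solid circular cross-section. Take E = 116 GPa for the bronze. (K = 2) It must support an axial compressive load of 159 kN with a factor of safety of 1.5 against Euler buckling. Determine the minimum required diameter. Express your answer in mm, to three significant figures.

Required P_cr = n·P = 1.5 × 159 = 238.5 kN
L_e = K·L = 2 × 0.824 = 1.648 m
Required I = P_cr·L_e²/(π²E) = 2.385×10^5 × 1.648² / (π² × 1.16×10^11) = 5.658×10^-7 m⁴
I_req = 5.658×10^5 mm⁴
Solid circle: I = πd⁴/64  ⇒  d = (64I/π)^(1/4) = (64×5.658×10^5/π)^(1/4) = 58.3 mm

d ≈ 58.3 mm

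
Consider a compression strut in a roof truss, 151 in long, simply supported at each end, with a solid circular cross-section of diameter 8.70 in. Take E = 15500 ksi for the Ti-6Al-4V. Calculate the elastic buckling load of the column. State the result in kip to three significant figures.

I = πd⁴/64 = π×8.70⁴/64 = 281.2 in⁴
Effective length L_e = K·L = 1 × 151 = 151.0 in
P_cr = π²EI / L_e² = π² × 15500×10³ × 281.2 / 151.0² = 1.887×10^6 lb

P_cr ≈ 1890 kip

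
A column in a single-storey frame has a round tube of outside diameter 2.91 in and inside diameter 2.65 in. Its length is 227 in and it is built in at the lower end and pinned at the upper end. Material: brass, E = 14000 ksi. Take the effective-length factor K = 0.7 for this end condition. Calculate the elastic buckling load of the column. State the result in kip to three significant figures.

P_cr ≈ 6.02 kip

d_o = 2.91 in, d_i = 2.65 in
I = π(d_o⁴ − d_i⁴)/64 = π(2.91⁴ − 2.650⁴)/64 = 1.099 in⁴
Effective length L_e = K·L = 0.7 × 227 = 158.9 in
P_cr = π²EI / L_e² = π² × 14000×10³ × 1.099 / 158.9² = 6.015×10^3 lb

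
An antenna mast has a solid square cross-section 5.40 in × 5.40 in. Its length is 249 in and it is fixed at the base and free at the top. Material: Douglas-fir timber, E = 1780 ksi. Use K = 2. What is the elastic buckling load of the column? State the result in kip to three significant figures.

P_cr ≈ 5.02 kip

I = a⁴/12 = 5.40⁴/12 = 70.86 in⁴
Effective length L_e = K·L = 2 × 249 = 498.0 in
P_cr = π²EI / L_e² = π² × 1780×10³ × 70.86 / 498.0² = 5.019×10^3 lb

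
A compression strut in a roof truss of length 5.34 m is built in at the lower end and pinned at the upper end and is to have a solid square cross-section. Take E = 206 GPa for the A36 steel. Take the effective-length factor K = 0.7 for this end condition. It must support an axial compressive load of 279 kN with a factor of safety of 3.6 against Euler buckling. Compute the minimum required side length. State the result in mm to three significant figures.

Required P_cr = n·P = 3.6 × 279 = 1004 kN
L_e = K·L = 0.7 × 5.34 = 3.738 m
Required I = P_cr·L_e²/(π²E) = 1.004×10^6 × 3.738² / (π² × 2.06×10^11) = 6.903×10^-6 m⁴
I_req = 6.903×10^6 mm⁴
Solid square: I = a⁴/12  ⇒  a = (12I)^(1/4) = (12×6.903×10^6)^(1/4) = 95.4 mm

a ≈ 95.4 mm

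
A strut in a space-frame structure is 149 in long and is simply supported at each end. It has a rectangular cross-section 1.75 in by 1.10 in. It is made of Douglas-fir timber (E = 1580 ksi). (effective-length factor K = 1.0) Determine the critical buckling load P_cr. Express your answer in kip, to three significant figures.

P_cr ≈ 0.136 kip

Buckling occurs about the weak axis: I_min = h·b³/12 with b = 1.10 in (the shorter side).
I_min = 1.75×1.10³/12 = 0.1941 in⁴
Effective length L_e = K·L = 1 × 149 = 149.0 in
P_cr = π²EI / L_e² = π² × 1580×10³ × 0.1941 / 149.0² = 136.3 lb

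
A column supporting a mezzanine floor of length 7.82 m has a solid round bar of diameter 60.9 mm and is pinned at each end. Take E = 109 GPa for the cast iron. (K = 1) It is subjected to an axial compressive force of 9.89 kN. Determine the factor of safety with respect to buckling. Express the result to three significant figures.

n ≈ 1.20

I = πd⁴/64 = π×60.9⁴/64 = 6.752×10^5 mm⁴
I = 6.752×10^5 mm⁴ = 6.752×10^-7 m⁴
Effective length L_e = K·L = 1 × 7.82 = 7.820 m
P_cr = π²EI / L_e² = π² × 109×10⁹ × 6.752×10^-7 / 7.820² = 1.188×10^4 N
Factor of safety n = P_cr / P = 11.878 / 9.89 = 1.20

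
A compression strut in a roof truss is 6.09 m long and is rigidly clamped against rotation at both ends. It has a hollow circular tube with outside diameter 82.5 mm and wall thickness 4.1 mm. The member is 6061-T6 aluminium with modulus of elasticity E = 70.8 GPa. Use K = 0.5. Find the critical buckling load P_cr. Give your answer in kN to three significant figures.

P_cr ≈ 58.6 kN

Inner diameter d_i = 82.5 − 2×4.1 = 74.30 mm
I = π(d_o⁴ − d_i⁴)/64 = π(82.5⁴ − 74.30⁴)/64 = 7.780×10^5 mm⁴
I = 7.780×10^5 mm⁴ = 7.780×10^-7 m⁴
Effective length L_e = K·L = 0.5 × 6.09 = 3.045 m
P_cr = π²EI / L_e² = π² × 70.8×10⁹ × 7.780×10^-7 / 3.045² = 5.863×10^4 N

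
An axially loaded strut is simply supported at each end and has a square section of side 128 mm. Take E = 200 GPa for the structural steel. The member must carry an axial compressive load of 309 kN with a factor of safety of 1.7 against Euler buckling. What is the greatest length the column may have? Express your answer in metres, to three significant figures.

I = a⁴/12 = 128⁴/12 = 2.237×10^7 mm⁴
I = 2.237×10^-5 m⁴
Required critical load P_cr = n·P = 1.7 × 309 = 525.3 kN = 5.253×10^5 N
From P_cr = π²EI/(K·L)²:  L = (1/K)·√(π²EI/P_cr) = (1/1)·√(π²×2.00×10^11×2.237×10^-5/5.253×10^5)
L = 9.17 m

L_max ≈ 9.17 m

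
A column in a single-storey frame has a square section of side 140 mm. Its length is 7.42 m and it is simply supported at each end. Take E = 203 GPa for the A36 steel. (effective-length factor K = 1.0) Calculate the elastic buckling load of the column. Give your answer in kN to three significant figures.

I = a⁴/12 = 140⁴/12 = 3.201×10^7 mm⁴
I = 3.201×10^7 mm⁴ = 3.201×10^-5 m⁴
Effective length L_e = K·L = 1 × 7.42 = 7.420 m
P_cr = π²EI / L_e² = π² × 203×10⁹ × 3.201×10^-5 / 7.420² = 1.165×10^6 N

P_cr ≈ 1160 kN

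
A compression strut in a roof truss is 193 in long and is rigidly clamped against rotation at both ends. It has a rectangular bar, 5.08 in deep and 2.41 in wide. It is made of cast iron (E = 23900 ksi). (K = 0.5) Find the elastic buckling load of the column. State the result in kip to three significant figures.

P_cr ≈ 150 kip

Buckling occurs about the weak axis: I_min = h·b³/12 with b = 2.41 in (the shorter side).
I_min = 5.08×2.41³/12 = 5.926 in⁴
Effective length L_e = K·L = 0.5 × 193 = 96.50 in
P_cr = π²EI / L_e² = π² × 23900×10³ × 5.926 / 96.50² = 1.501×10^5 lb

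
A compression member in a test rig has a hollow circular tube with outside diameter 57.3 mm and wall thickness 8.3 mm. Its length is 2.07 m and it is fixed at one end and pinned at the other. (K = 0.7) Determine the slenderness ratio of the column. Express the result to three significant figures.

Inner diameter d_i = 57.3 − 2×8.3 = 40.70 mm
I = π(d_o⁴ − d_i⁴)/64 = π(57.3⁴ − 40.70⁴)/64 = 3.945×10^5 mm⁴
A = 1.278×10^3 mm²;  r_min = √(I/A) = √(3.945×10^5/1.278×10^3) = 17.57 mm
L_e = K·L = 0.7 × 2.07 m = 1.449 m = 1449.0 mm
λ = L_e / r_min = 1449.0 / 17.57 = 82.5

λ ≈ 82.5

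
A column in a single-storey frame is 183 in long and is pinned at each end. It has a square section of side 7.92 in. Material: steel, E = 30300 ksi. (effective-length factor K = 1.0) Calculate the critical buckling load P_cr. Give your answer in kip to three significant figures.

P_cr ≈ 2930 kip

I = a⁴/12 = 7.92⁴/12 = 327.9 in⁴
Effective length L_e = K·L = 1 × 183 = 183.0 in
P_cr = π²EI / L_e² = π² × 30300×10³ × 327.9 / 183.0² = 2.928×10^6 lb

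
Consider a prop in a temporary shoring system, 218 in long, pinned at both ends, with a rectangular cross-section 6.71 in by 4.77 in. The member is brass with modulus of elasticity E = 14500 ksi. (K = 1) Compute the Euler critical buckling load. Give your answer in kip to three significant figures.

P_cr ≈ 183 kip

Buckling occurs about the weak axis: I_min = h·b³/12 with b = 4.77 in (the shorter side).
I_min = 6.71×4.77³/12 = 60.69 in⁴
Effective length L_e = K·L = 1 × 218 = 218.0 in
P_cr = π²EI / L_e² = π² × 14500×10³ × 60.69 / 218.0² = 1.827×10^5 lb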